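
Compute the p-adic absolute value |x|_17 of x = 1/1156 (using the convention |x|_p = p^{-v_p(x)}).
|1/1156|_17 = 289

Step 1 — compute v_17(x) by factoring powers of 17 out of the numerator and denominator: v_17(1/1156) = -2. Step 2 — apply |x|_p = p^{-v_p(x)} = 17^{2} = 289.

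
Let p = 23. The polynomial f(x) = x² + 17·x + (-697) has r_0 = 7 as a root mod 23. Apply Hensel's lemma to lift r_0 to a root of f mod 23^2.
r_1 = 7 (mod 529)

Hensel: r_{i+1} = r_i − f(r_i)·(f′(r_i))^{-1} mod 23^{i+2}, f′(x) = 2x + 17. Iterate:
  r_0 = 7 (mod 23)
  r_1 = 7 (mod 529)
Final: r = 7 satisfies f(r) ≡ 0 mod 23^2.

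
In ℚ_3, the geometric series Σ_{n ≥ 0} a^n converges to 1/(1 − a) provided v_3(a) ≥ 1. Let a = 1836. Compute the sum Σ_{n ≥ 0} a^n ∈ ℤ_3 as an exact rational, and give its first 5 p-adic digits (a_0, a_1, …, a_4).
Σ a^n = 1/(1 − a) = -1/1835;  first 5 digits = (1, 0, 0, 2, 1)

v_3(a) = 3 ≥ 1, so the series converges in ℤ_3 to 1/(1 − a) = 1/(1 − 1836) = -1/1835. Expand this rational in ℤ_3: compute digits iteratively via d_i = x_i mod 3, x_{i+1} = (x_i − d_i)/3. The first 5 digits are (1, 0, 0, 2, 1).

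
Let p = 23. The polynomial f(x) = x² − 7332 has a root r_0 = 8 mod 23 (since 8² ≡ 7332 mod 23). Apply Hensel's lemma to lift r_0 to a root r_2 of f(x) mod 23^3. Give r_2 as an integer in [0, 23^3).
r_2 = 6149 (mod 12167)

Hensel's recurrence: r_{i+1} = r_i − f(r_i)·(f′(r_i))^{-1} mod 23^{i+2}, with f′(x) = 2x. Iterate:
  r_0 = 8 (mod 23)
  r_1 = 330 (mod 529)
  r_2 = 6149 (mod 12167)
Final: r_2 = 6149, and one checks f(r_2) ≡ 0 mod 23^3.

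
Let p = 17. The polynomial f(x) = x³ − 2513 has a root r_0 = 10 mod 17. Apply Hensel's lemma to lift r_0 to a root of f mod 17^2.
r_1 = 95 (mod 289)

Hensel: r_{i+1} = r_i − f(r_i)/f′(r_i) mod 17^{i+2}, where f′(x) = 3x². Iterate:
  r_0 = 10 (mod 17)
  r_1 = 95 (mod 289)
Final: r = 95 with f(r) ≡ 0 mod 17^2.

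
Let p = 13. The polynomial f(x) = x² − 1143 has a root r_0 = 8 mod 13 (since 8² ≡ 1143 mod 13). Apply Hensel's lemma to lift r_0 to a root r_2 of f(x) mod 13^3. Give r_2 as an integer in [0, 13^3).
r_2 = 931 (mod 2197)

Hensel's recurrence: r_{i+1} = r_i − f(r_i)·(f′(r_i))^{-1} mod 13^{i+2}, with f′(x) = 2x. Iterate:
  r_0 = 8 (mod 13)
  r_1 = 86 (mod 169)
  r_2 = 931 (mod 2197)
Final: r_2 = 931, and one checks f(r_2) ≡ 0 mod 13^3.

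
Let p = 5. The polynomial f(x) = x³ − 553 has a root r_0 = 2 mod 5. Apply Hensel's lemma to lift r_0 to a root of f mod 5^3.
r_2 = 112 (mod 125)

Hensel: r_{i+1} = r_i − f(r_i)/f′(r_i) mod 5^{i+2}, where f′(x) = 3x². Iterate:
  r_0 = 2 (mod 5)
  r_1 = 12 (mod 25)
  r_2 = 112 (mod 125)
Final: r = 112 with f(r) ≡ 0 mod 5^3.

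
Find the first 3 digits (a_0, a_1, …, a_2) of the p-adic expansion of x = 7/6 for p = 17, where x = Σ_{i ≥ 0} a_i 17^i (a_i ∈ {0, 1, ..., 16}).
(a_0, …, a_2) = (4, 14, 2)

v_17(7/6) = 0 (numerator and denominator both coprime to 17), so x ∈ ℤ_17^×. Compute digits iteratively via a_i = x_i mod 17, x_{i+1} = (x_i − a_i)/17, with x_0 = x:
  x_0 = 7/6;  a_0 = 4;  x_1 = (x_0 − 4)/17 = -1/6
  x_1 = -1/6;  a_1 = 14;  x_2 = (x_1 − 14)/17 = -5/6
  x_2 = -5/6;  a_2 = 2;  x_3 = (x_2 − 2)/17 = -1/6
Digits: (4, 14, 2).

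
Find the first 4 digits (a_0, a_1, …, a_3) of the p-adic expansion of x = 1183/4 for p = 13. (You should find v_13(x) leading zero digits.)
(a_0, …, a_3) = (0, 0, 5, 3)

v_13(1183/4) = 2, so a_0 = ... = a_1 = 0. Factor out: x = 13^2 · u with u = 7/4 a unit in ℤ_13. Expand u iteratively via a_{v+i} = u_i mod 13, u_{i+1} = (u_i − a_{v+i})/13:
  u_0 = 7/4;  a_2 = 5;  u_1 = (u_0 − 5)/13 = -1/4
  u_1 = -1/4;  a_3 = 3;  u_2 = (u_1 − 3)/13 = -1/4
Digits: (0, 0, 5, 3).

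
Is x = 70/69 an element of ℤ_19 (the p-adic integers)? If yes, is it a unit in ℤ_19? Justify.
x ∈ ℤ_19^× (unit); v_19(x) = 0

ℤ_19 = {x ∈ ℚ_19 : v_19(x) ≥ 0} and ℤ_19^× = {x ∈ ℤ_19 : v_19(x) = 0}. Here v_19(70/69) = v_19(num) − v_19(den) = 0; compare against these criteria.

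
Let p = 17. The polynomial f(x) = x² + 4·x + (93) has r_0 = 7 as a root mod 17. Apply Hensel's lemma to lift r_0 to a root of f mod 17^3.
r_2 = 3305 (mod 4913)

Hensel: r_{i+1} = r_i − f(r_i)·(f′(r_i))^{-1} mod 17^{i+2}, f′(x) = 2x + 4. Iterate:
  r_0 = 7 (mod 17)
  r_1 = 126 (mod 289)
  r_2 = 3305 (mod 4913)
Final: r = 3305 satisfies f(r) ≡ 0 mod 17^3.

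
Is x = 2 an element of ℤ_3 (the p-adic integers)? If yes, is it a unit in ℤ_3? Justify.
x ∈ ℤ_3^× (unit); v_3(x) = 0

ℤ_3 = {x ∈ ℚ_3 : v_3(x) ≥ 0} and ℤ_3^× = {x ∈ ℤ_3 : v_3(x) = 0}. Here v_3(2) = v_3(num) − v_3(den) = 0; compare against these criteria.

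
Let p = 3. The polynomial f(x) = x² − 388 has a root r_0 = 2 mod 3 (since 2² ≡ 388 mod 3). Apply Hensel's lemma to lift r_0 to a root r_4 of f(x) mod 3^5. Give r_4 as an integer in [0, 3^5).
r_4 = 89 (mod 243)

Hensel's recurrence: r_{i+1} = r_i − f(r_i)·(f′(r_i))^{-1} mod 3^{i+2}, with f′(x) = 2x. Iterate:
  r_0 = 2 (mod 3)
  r_1 = 8 (mod 9)
  r_2 = 8 (mod 27)
  r_3 = 8 (mod 81)
  r_4 = 89 (mod 243)
Final: r_4 = 89, and one checks f(r_4) ≡ 0 mod 3^5.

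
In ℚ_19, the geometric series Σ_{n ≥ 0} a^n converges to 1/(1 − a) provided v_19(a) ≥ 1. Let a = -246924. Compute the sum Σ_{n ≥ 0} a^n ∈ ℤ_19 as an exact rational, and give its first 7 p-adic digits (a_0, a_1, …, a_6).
Σ a^n = 1/(1 − a) = 1/246925;  first 7 digits = (1, 0, 0, 2, 17, 18, 3)

v_19(a) = 3 ≥ 1, so the series converges in ℤ_19 to 1/(1 − a) = 1/(1 − (-246924)) = 1/246925. Expand this rational in ℤ_19: compute digits iteratively via d_i = x_i mod 19, x_{i+1} = (x_i − d_i)/19. The first 7 digits are (1, 0, 0, 2, 17, 18, 3).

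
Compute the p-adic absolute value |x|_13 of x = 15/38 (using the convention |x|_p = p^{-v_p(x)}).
|15/38|_13 = 1

Step 1 — compute v_13(x) by factoring powers of 13 out of the numerator and denominator: v_13(15/38) = 0. Step 2 — apply |x|_p = p^{-v_p(x)} = 13^{0} = 1.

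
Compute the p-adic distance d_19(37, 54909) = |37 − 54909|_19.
d_19(37, 54909) = 1/6859

Step 1 — x − y = 37 − 54909 = -54872. Step 2 — v_19(-54872) = 3 (factor: -54872 = −(19^3 · 8); the sign does not affect v_p). Step 3 — |x − y|_19 = 19^{-3} = 1/6859.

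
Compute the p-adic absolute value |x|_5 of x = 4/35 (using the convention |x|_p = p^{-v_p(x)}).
|4/35|_5 = 5

Step 1 — compute v_5(x) by factoring powers of 5 out of the numerator and denominator: v_5(4/35) = -1. Step 2 — apply |x|_p = p^{-v_p(x)} = 5^{1} = 5.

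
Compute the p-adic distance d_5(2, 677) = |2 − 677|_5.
d_5(2, 677) = 1/25

Step 1 — x − y = 2 − 677 = -675. Step 2 — v_5(-675) = 2 (factor: -675 = −(5^2 · 27); the sign does not affect v_p). Step 3 — |x − y|_5 = 5^{-2} = 1/25.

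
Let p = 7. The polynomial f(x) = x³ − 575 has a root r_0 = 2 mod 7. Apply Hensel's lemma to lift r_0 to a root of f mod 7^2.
r_1 = 37 (mod 49)

Hensel: r_{i+1} = r_i − f(r_i)/f′(r_i) mod 7^{i+2}, where f′(x) = 3x². Iterate:
  r_0 = 2 (mod 7)
  r_1 = 37 (mod 49)
Final: r = 37 with f(r) ≡ 0 mod 7^2.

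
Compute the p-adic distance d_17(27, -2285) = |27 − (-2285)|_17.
d_17(27, -2285) = 1/289

Step 1 — x − y = 27 − (-2285) = 2312. Step 2 — v_17(2312) = 2 (factor: 2312 = (17^2 · 8); the sign does not affect v_p). Step 3 — |x − y|_17 = 17^{-2} = 1/289.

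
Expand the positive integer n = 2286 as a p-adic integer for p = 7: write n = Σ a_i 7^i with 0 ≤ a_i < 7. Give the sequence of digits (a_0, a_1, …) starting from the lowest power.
(a_0, a_1, …) = (4, 4, 4, 6)

Repeated division by 7 gives the digits low-to-high: 2286 = 4 + 4·7^1 + 4·7^2 + 6·7^3. Digit sequence: (4, 4, 4, 6).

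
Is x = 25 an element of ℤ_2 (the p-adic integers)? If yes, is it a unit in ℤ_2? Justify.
x ∈ ℤ_2^× (unit); v_2(x) = 0

ℤ_2 = {x ∈ ℚ_2 : v_2(x) ≥ 0} and ℤ_2^× = {x ∈ ℤ_2 : v_2(x) = 0}. Here v_2(25) = v_2(num) − v_2(den) = 0; compare against these criteria.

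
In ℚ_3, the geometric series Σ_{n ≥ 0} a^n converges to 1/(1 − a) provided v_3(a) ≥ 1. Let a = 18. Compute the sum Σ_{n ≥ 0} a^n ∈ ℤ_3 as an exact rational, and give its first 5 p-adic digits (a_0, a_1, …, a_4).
Σ a^n = 1/(1 − a) = -1/17;  first 5 digits = (1, 0, 2, 0, 1)

v_3(a) = 2 ≥ 1, so the series converges in ℤ_3 to 1/(1 − a) = 1/(1 − 18) = -1/17. Expand this rational in ℤ_3: compute digits iteratively via d_i = x_i mod 3, x_{i+1} = (x_i − d_i)/3. The first 5 digits are (1, 0, 2, 0, 1).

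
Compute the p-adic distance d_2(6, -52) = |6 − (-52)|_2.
d_2(6, -52) = 1/2

Step 1 — x − y = 6 − (-52) = 58. Step 2 — v_2(58) = 1 (factor: 58 = (2^1 · 29); the sign does not affect v_p). Step 3 — |x − y|_2 = 2^{-1} = 1/2.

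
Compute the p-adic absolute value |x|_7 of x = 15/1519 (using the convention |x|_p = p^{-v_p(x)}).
|15/1519|_7 = 49

Step 1 — compute v_7(x) by factoring powers of 7 out of the numerator and denominator: v_7(15/1519) = -2. Step 2 — apply |x|_p = p^{-v_p(x)} = 7^{2} = 49.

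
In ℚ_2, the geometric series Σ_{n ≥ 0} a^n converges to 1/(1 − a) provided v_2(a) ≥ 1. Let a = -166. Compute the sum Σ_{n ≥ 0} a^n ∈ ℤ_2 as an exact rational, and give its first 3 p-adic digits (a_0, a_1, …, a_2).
Σ a^n = 1/(1 − a) = 1/167;  first 3 digits = (1, 1, 1)

v_2(a) = 1 ≥ 1, so the series converges in ℤ_2 to 1/(1 − a) = 1/(1 − (-166)) = 1/167. Expand this rational in ℤ_2: compute digits iteratively via d_i = x_i mod 2, x_{i+1} = (x_i − d_i)/2. The first 3 digits are (1, 1, 1).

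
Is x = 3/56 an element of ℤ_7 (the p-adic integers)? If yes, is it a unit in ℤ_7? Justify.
x ∉ ℤ_7 (v_7(x) = -1 < 0)

ℤ_7 = {x ∈ ℚ_7 : v_7(x) ≥ 0} and ℤ_7^× = {x ∈ ℤ_7 : v_7(x) = 0}. Here v_7(3/56) = v_7(num) − v_7(den) = -1; compare against these criteria.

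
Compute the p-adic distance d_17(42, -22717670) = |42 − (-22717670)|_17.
d_17(42, -22717670) = 1/1419857

Step 1 — x − y = 42 − (-22717670) = 22717712. Step 2 — v_17(22717712) = 5 (factor: 22717712 = (17^5 · 16); the sign does not affect v_p). Step 3 — |x − y|_17 = 17^{-5} = 1/1419857.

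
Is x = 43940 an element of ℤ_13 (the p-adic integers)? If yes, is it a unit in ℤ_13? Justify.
x ∈ ℤ_13 but not a unit; v_13(x) = 3 > 0

ℤ_13 = {x ∈ ℚ_13 : v_13(x) ≥ 0} and ℤ_13^× = {x ∈ ℤ_13 : v_13(x) = 0}. Here v_13(43940) = v_13(num) − v_13(den) = 3; compare against these criteria.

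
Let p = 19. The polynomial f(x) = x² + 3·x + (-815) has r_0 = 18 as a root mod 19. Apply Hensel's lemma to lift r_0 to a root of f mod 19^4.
r_3 = 5509 (mod 130321)

Hensel: r_{i+1} = r_i − f(r_i)·(f′(r_i))^{-1} mod 19^{i+2}, f′(x) = 2x + 3. Iterate:
  r_0 = 18 (mod 19)
  r_1 = 94 (mod 361)
  r_2 = 5509 (mod 6859)
  r_3 = 5509 (mod 130321)
Final: r = 5509 satisfies f(r) ≡ 0 mod 19^4.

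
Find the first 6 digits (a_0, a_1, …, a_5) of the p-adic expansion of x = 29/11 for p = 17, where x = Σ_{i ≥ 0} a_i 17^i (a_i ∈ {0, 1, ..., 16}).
(a_0, …, a_5) = (15, 7, 15, 13, 10, 4)

v_17(29/11) = 0 (numerator and denominator both coprime to 17), so x ∈ ℤ_17^×. Compute digits iteratively via a_i = x_i mod 17, x_{i+1} = (x_i − a_i)/17, with x_0 = x:
  x_0 = 29/11;  a_0 = 15;  x_1 = (x_0 − 15)/17 = -8/11
  x_1 = -8/11;  a_1 = 7;  x_2 = (x_1 − 7)/17 = -5/11
  x_2 = -5/11;  a_2 = 15;  x_3 = (x_2 − 15)/17 = -10/11
  x_3 = -10/11;  a_3 = 13;  x_4 = (x_3 − 13)/17 = -9/11
  x_4 = -9/11;  a_4 = 10;  x_5 = (x_4 − 10)/17 = -7/11
  x_5 = -7/11;  a_5 = 4;  x_6 = (x_5 − 4)/17 = -3/11
Digits: (15, 7, 15, 13, 10, 4).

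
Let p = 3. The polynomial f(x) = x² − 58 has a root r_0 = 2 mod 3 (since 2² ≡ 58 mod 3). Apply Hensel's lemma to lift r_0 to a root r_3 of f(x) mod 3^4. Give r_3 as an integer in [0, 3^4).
r_3 = 56 (mod 81)

Hensel's recurrence: r_{i+1} = r_i − f(r_i)·(f′(r_i))^{-1} mod 3^{i+2}, with f′(x) = 2x. Iterate:
  r_0 = 2 (mod 3)
  r_1 = 2 (mod 9)
  r_2 = 2 (mod 27)
  r_3 = 56 (mod 81)
Final: r_3 = 56, and one checks f(r_3) ≡ 0 mod 3^4.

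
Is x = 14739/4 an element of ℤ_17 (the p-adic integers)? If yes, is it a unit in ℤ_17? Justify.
x ∈ ℤ_17 but not a unit; v_17(x) = 3 > 0

ℤ_17 = {x ∈ ℚ_17 : v_17(x) ≥ 0} and ℤ_17^× = {x ∈ ℤ_17 : v_17(x) = 0}. Here v_17(14739/4) = v_17(num) − v_17(den) = 3; compare against these criteria.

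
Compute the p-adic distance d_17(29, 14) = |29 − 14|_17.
d_17(29, 14) = 1

Step 1 — x − y = 29 − 14 = 15. Step 2 — v_17(15) = 0 (factor: 15 = (17^0 · 15); the sign does not affect v_p). Step 3 — |x − y|_17 = 17^{0} = 1.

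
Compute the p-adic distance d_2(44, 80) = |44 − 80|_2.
d_2(44, 80) = 1/4

Step 1 — x − y = 44 − 80 = -36. Step 2 — v_2(-36) = 2 (factor: -36 = −(2^2 · 9); the sign does not affect v_p). Step 3 — |x − y|_2 = 2^{-2} = 1/4.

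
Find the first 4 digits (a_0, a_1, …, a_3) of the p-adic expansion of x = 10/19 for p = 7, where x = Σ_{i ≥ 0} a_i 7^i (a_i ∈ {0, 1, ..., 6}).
(a_0, …, a_3) = (2, 2, 3, 1)

v_7(10/19) = 0 (numerator and denominator both coprime to 7), so x ∈ ℤ_7^×. Compute digits iteratively via a_i = x_i mod 7, x_{i+1} = (x_i − a_i)/7, with x_0 = x:
  x_0 = 10/19;  a_0 = 2;  x_1 = (x_0 − 2)/7 = -4/19
  x_1 = -4/19;  a_1 = 2;  x_2 = (x_1 − 2)/7 = -6/19
  x_2 = -6/19;  a_2 = 3;  x_3 = (x_2 − 3)/7 = -9/19
  x_3 = -9/19;  a_3 = 1;  x_4 = (x_3 − 1)/7 = -4/19
Digits: (2, 2, 3, 1).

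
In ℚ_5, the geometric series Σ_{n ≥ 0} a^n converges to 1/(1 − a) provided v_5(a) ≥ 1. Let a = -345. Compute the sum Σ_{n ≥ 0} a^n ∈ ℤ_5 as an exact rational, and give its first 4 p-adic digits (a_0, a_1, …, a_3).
Σ a^n = 1/(1 − a) = 1/346;  first 4 digits = (1, 1, 2, 0)

v_5(a) = 1 ≥ 1, so the series converges in ℤ_5 to 1/(1 − a) = 1/(1 − (-345)) = 1/346. Expand this rational in ℤ_5: compute digits iteratively via d_i = x_i mod 5, x_{i+1} = (x_i − d_i)/5. The first 4 digits are (1, 1, 2, 0).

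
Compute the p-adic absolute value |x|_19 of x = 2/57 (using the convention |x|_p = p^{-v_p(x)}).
|2/57|_19 = 19

Step 1 — compute v_19(x) by factoring powers of 19 out of the numerator and denominator: v_19(2/57) = -1. Step 2 — apply |x|_p = p^{-v_p(x)} = 19^{1} = 19.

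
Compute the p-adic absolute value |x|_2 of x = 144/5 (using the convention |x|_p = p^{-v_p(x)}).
|144/5|_2 = 1/16

Step 1 — compute v_2(x) by factoring powers of 2 out of the numerator and denominator: v_2(144/5) = 4. Step 2 — apply |x|_p = p^{-v_p(x)} = 2^{-4} = 1/16.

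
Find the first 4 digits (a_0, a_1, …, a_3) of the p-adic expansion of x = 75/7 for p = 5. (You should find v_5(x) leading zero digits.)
(a_0, …, a_3) = (0, 0, 4, 0)

v_5(75/7) = 2, so a_0 = ... = a_1 = 0. Factor out: x = 5^2 · u with u = 3/7 a unit in ℤ_5. Expand u iteratively via a_{v+i} = u_i mod 5, u_{i+1} = (u_i − a_{v+i})/5:
  u_0 = 3/7;  a_2 = 4;  u_1 = (u_0 − 4)/5 = -5/7
  u_1 = -5/7;  a_3 = 0;  u_2 = (u_1 − 0)/5 = -1/7
Digits: (0, 0, 4, 0).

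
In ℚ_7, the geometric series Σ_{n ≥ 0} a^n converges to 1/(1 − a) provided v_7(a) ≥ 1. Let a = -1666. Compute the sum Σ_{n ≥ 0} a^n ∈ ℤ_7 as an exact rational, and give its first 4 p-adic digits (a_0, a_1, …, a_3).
Σ a^n = 1/(1 − a) = 1/1667;  first 4 digits = (1, 0, 1, 2)

v_7(a) = 2 ≥ 1, so the series converges in ℤ_7 to 1/(1 − a) = 1/(1 − (-1666)) = 1/1667. Expand this rational in ℤ_7: compute digits iteratively via d_i = x_i mod 7, x_{i+1} = (x_i − d_i)/7. The first 4 digits are (1, 0, 1, 2).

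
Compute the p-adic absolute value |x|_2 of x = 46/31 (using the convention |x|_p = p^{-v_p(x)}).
|46/31|_2 = 1/2

Step 1 — compute v_2(x) by factoring powers of 2 out of the numerator and denominator: v_2(46/31) = 1. Step 2 — apply |x|_p = p^{-v_p(x)} = 2^{-1} = 1/2.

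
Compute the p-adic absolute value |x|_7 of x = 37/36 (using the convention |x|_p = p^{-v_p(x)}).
|37/36|_7 = 1

Step 1 — compute v_7(x) by factoring powers of 7 out of the numerator and denominator: v_7(37/36) = 0. Step 2 — apply |x|_p = p^{-v_p(x)} = 7^{0} = 1.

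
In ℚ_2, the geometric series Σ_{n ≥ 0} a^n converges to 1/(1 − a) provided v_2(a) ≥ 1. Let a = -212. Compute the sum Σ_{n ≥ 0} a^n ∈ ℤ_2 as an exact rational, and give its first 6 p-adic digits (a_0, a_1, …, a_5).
Σ a^n = 1/(1 − a) = 1/213;  first 6 digits = (1, 0, 1, 1, 1, 1)

v_2(a) = 2 ≥ 1, so the series converges in ℤ_2 to 1/(1 − a) = 1/(1 − (-212)) = 1/213. Expand this rational in ℤ_2: compute digits iteratively via d_i = x_i mod 2, x_{i+1} = (x_i − d_i)/2. The first 6 digits are (1, 0, 1, 1, 1, 1).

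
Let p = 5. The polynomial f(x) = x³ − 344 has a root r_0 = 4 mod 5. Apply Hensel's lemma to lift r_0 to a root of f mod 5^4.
r_3 = 214 (mod 625)

Hensel: r_{i+1} = r_i − f(r_i)/f′(r_i) mod 5^{i+2}, where f′(x) = 3x². Iterate:
  r_0 = 4 (mod 5)
  r_1 = 14 (mod 25)
  r_2 = 89 (mod 125)
  r_3 = 214 (mod 625)
Final: r = 214 with f(r) ≡ 0 mod 5^4.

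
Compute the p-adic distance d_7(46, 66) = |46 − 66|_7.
d_7(46, 66) = 1

Step 1 — x − y = 46 − 66 = -20. Step 2 — v_7(-20) = 0 (factor: -20 = −(7^0 · 20); the sign does not affect v_p). Step 3 — |x − y|_7 = 7^{0} = 1.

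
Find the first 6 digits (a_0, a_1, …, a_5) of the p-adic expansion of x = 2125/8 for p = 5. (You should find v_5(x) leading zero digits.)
(a_0, …, a_5) = (0, 0, 0, 4, 4, 1)

v_5(2125/8) = 3, so a_0 = ... = a_2 = 0. Factor out: x = 5^3 · u with u = 17/8 a unit in ℤ_5. Expand u iteratively via a_{v+i} = u_i mod 5, u_{i+1} = (u_i − a_{v+i})/5:
  u_0 = 17/8;  a_3 = 4;  u_1 = (u_0 − 4)/5 = -3/8
  u_1 = -3/8;  a_4 = 4;  u_2 = (u_1 − 4)/5 = -7/8
  u_2 = -7/8;  a_5 = 1;  u_3 = (u_2 − 1)/5 = -3/8
Digits: (0, 0, 0, 4, 4, 1).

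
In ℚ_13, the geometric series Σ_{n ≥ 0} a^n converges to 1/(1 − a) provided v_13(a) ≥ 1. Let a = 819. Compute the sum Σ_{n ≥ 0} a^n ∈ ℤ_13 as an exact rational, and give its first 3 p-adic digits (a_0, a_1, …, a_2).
Σ a^n = 1/(1 − a) = -1/818;  first 3 digits = (1, 11, 8)

v_13(a) = 1 ≥ 1, so the series converges in ℤ_13 to 1/(1 − a) = 1/(1 − 819) = -1/818. Expand this rational in ℤ_13: compute digits iteratively via d_i = x_i mod 13, x_{i+1} = (x_i − d_i)/13. The first 3 digits are (1, 11, 8).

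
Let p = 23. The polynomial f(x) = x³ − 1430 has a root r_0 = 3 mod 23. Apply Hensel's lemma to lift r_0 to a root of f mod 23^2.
r_1 = 486 (mod 529)

Hensel: r_{i+1} = r_i − f(r_i)/f′(r_i) mod 23^{i+2}, where f′(x) = 3x². Iterate:
  r_0 = 3 (mod 23)
  r_1 = 486 (mod 529)
Final: r = 486 with f(r) ≡ 0 mod 23^2.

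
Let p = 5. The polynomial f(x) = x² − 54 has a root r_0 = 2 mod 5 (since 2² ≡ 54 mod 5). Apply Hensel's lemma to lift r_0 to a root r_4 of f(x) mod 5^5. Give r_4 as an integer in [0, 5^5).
r_4 = 952 (mod 3125)

Hensel's recurrence: r_{i+1} = r_i − f(r_i)·(f′(r_i))^{-1} mod 5^{i+2}, with f′(x) = 2x. Iterate:
  r_0 = 2 (mod 5)
  r_1 = 2 (mod 25)
  r_2 = 77 (mod 125)
  r_3 = 327 (mod 625)
  r_4 = 952 (mod 3125)
Final: r_4 = 952, and one checks f(r_4) ≡ 0 mod 5^5.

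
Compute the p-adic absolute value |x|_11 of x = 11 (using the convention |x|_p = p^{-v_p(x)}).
|11|_11 = 1/11

Step 1 — compute v_11(x) by factoring powers of 11 out of the numerator and denominator: v_11(11) = 1. Step 2 — apply |x|_p = p^{-v_p(x)} = 11^{-1} = 1/11.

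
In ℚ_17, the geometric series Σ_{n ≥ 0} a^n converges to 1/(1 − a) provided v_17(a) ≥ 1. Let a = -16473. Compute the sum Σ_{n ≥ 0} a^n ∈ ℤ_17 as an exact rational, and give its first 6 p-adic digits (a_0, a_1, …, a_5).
Σ a^n = 1/(1 − a) = 1/16474;  first 6 digits = (1, 0, 11, 13, 1, 4)

v_17(a) = 2 ≥ 1, so the series converges in ℤ_17 to 1/(1 − a) = 1/(1 − (-16473)) = 1/16474. Expand this rational in ℤ_17: compute digits iteratively via d_i = x_i mod 17, x_{i+1} = (x_i − d_i)/17. The first 6 digits are (1, 0, 11, 13, 1, 4).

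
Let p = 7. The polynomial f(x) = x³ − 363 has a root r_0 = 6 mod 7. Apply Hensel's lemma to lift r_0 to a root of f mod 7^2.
r_1 = 6 (mod 49)

Hensel: r_{i+1} = r_i − f(r_i)/f′(r_i) mod 7^{i+2}, where f′(x) = 3x². Iterate:
  r_0 = 6 (mod 7)
  r_1 = 6 (mod 49)
Final: r = 6 with f(r) ≡ 0 mod 7^2.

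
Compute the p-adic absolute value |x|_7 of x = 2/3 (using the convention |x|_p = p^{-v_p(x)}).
|2/3|_7 = 1

Step 1 — compute v_7(x) by factoring powers of 7 out of the numerator and denominator: v_7(2/3) = 0. Step 2 — apply |x|_p = p^{-v_p(x)} = 7^{0} = 1.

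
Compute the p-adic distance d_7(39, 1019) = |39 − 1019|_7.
d_7(39, 1019) = 1/49

Step 1 — x − y = 39 − 1019 = -980. Step 2 — v_7(-980) = 2 (factor: -980 = −(7^2 · 20); the sign does not affect v_p). Step 3 — |x − y|_7 = 7^{-2} = 1/49.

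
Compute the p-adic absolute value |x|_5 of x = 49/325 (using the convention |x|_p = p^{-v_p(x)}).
|49/325|_5 = 25

Step 1 — compute v_5(x) by factoring powers of 5 out of the numerator and denominator: v_5(49/325) = -2. Step 2 — apply |x|_p = p^{-v_p(x)} = 5^{2} = 25.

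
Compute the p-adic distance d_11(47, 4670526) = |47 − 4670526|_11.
d_11(47, 4670526) = 1/161051

Step 1 — x − y = 47 − 4670526 = -4670479. Step 2 — v_11(-4670479) = 5 (factor: -4670479 = −(11^5 · 29); the sign does not affect v_p). Step 3 — |x − y|_11 = 11^{-5} = 1/161051.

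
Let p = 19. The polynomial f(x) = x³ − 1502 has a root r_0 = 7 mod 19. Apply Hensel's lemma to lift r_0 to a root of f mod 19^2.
r_1 = 64 (mod 361)

Hensel: r_{i+1} = r_i − f(r_i)/f′(r_i) mod 19^{i+2}, where f′(x) = 3x². Iterate:
  r_0 = 7 (mod 19)
  r_1 = 64 (mod 361)
Final: r = 64 with f(r) ≡ 0 mod 19^2.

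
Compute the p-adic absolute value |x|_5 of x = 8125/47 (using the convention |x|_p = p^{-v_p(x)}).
|8125/47|_5 = 1/625

Step 1 — compute v_5(x) by factoring powers of 5 out of the numerator and denominator: v_5(8125/47) = 4. Step 2 — apply |x|_p = p^{-v_p(x)} = 5^{-4} = 1/625.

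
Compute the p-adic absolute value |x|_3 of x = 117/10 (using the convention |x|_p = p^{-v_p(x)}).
|117/10|_3 = 1/9

Step 1 — compute v_3(x) by factoring powers of 3 out of the numerator and denominator: v_3(117/10) = 2. Step 2 — apply |x|_p = p^{-v_p(x)} = 3^{-2} = 1/9.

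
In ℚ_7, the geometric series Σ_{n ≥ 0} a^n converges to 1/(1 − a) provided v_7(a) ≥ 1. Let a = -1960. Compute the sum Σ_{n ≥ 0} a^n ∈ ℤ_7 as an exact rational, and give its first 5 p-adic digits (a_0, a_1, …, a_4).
Σ a^n = 1/(1 − a) = 1/1961;  first 5 digits = (1, 0, 2, 1, 3)

v_7(a) = 2 ≥ 1, so the series converges in ℤ_7 to 1/(1 − a) = 1/(1 − (-1960)) = 1/1961. Expand this rational in ℤ_7: compute digits iteratively via d_i = x_i mod 7, x_{i+1} = (x_i − d_i)/7. The first 5 digits are (1, 0, 2, 1, 3).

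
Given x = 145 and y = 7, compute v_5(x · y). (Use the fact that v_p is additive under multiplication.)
v_5(1015) = 1

v_p(x) = 1 (factor: 145 = 5^1 · 29); v_p(y) = 0 (factor: 7 = 5^0 · 7). Additivity: v_p(xy) = v_p(x) + v_p(y) = 1 + 0 = 1. (Direct check: xy = 1015 = 5^1 · (203).)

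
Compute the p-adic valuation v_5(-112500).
v_5(-112500) = 5

v_5(n) is the largest exponent k such that 5^k divides n. Factor out: -112500 = -5^5 · 36. (Sign doesn't affect v_p.) So v_5(-112500) = 5.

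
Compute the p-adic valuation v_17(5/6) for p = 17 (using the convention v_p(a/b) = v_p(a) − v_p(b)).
v_17(5/6) = 0

Factor powers of 17 from the numerator and denominator of the reduced fraction: 5 = 17^0 · 5 and 6 = 17^0 · 6. Apply v_p(a/b) = v_p(a) − v_p(b): v_17(5/6) = 0 − 0 = 0.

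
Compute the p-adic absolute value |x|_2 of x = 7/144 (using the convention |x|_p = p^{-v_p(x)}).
|7/144|_2 = 16

Step 1 — compute v_2(x) by factoring powers of 2 out of the numerator and denominator: v_2(7/144) = -4. Step 2 — apply |x|_p = p^{-v_p(x)} = 2^{4} = 16.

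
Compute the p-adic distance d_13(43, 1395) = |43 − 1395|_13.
d_13(43, 1395) = 1/169

Step 1 — x − y = 43 − 1395 = -1352. Step 2 — v_13(-1352) = 2 (factor: -1352 = −(13^2 · 8); the sign does not affect v_p). Step 3 — |x − y|_13 = 13^{-2} = 1/169.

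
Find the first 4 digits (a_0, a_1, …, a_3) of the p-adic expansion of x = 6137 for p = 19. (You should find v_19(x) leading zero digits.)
(a_0, …, a_3) = (0, 0, 17, 0)

v_19(6137) = 2, so a_0 = ... = a_1 = 0. Factor out: x = 19^2 · u with u = 17 a unit in ℤ_19. Expand u iteratively via a_{v+i} = u_i mod 19, u_{i+1} = (u_i − a_{v+i})/19:
  u_0 = 17;  a_2 = 17;  u_1 = (u_0 − 17)/19 = 0
  u_1 = 0;  a_3 = 0;  u_2 = (u_1 − 0)/19 = 0
Digits: (0, 0, 17, 0).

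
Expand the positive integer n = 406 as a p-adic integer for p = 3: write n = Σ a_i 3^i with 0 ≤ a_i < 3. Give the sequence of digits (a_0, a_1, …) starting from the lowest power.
(a_0, a_1, …) = (1, 0, 0, 0, 2, 1)

Repeated division by 3 gives the digits low-to-high: 406 = 1 + 2·3^4 + 1·3^5. Digit sequence: (1, 0, 0, 0, 2, 1).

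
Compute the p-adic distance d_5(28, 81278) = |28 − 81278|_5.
d_5(28, 81278) = 1/3125

Step 1 — x − y = 28 − 81278 = -81250. Step 2 — v_5(-81250) = 5 (factor: -81250 = −(5^5 · 26); the sign does not affect v_p). Step 3 — |x − y|_5 = 5^{-5} = 1/3125.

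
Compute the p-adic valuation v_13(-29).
v_13(-29) = 0

v_13(n) is the largest exponent k such that 13^k divides n. Factor out: -29 = -13^0 · 29. (Sign doesn't affect v_p.) So v_13(-29) = 0.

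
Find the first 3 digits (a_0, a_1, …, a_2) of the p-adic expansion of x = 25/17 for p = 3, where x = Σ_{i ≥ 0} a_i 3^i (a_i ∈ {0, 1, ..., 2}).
(a_0, …, a_2) = (2, 0, 1)

v_3(25/17) = 0 (numerator and denominator both coprime to 3), so x ∈ ℤ_3^×. Compute digits iteratively via a_i = x_i mod 3, x_{i+1} = (x_i − a_i)/3, with x_0 = x:
  x_0 = 25/17;  a_0 = 2;  x_1 = (x_0 − 2)/3 = -3/17
  x_1 = -3/17;  a_1 = 0;  x_2 = (x_1 − 0)/3 = -1/17
  x_2 = -1/17;  a_2 = 1;  x_3 = (x_2 − 1)/3 = -6/17
Digits: (2, 0, 1).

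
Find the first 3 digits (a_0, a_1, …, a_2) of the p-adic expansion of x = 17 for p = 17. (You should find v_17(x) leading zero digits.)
(a_0, …, a_2) = (0, 1, 0)

v_17(17) = 1, so a_0 = ... = a_0 = 0. Factor out: x = 17^1 · u with u = 1 a unit in ℤ_17. Expand u iteratively via a_{v+i} = u_i mod 17, u_{i+1} = (u_i − a_{v+i})/17:
  u_0 = 1;  a_1 = 1;  u_1 = (u_0 − 1)/17 = 0
  u_1 = 0;  a_2 = 0;  u_2 = (u_1 − 0)/17 = 0
Digits: (0, 1, 0).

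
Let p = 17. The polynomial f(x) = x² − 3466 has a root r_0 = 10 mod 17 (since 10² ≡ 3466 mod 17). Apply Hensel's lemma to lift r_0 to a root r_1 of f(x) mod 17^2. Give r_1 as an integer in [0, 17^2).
r_1 = 265 (mod 289)

Hensel's recurrence: r_{i+1} = r_i − f(r_i)·(f′(r_i))^{-1} mod 17^{i+2}, with f′(x) = 2x. Iterate:
  r_0 = 10 (mod 17)
  r_1 = 265 (mod 289)
Final: r_1 = 265, and one checks f(r_1) ≡ 0 mod 17^2.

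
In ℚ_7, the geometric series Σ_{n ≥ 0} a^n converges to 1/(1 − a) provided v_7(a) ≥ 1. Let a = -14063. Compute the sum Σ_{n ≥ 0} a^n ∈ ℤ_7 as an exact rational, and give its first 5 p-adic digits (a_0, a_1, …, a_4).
Σ a^n = 1/(1 − a) = 1/14064;  first 5 digits = (1, 0, 0, 1, 1)

v_7(a) = 3 ≥ 1, so the series converges in ℤ_7 to 1/(1 − a) = 1/(1 − (-14063)) = 1/14064. Expand this rational in ℤ_7: compute digits iteratively via d_i = x_i mod 7, x_{i+1} = (x_i − d_i)/7. The first 5 digits are (1, 0, 0, 1, 1).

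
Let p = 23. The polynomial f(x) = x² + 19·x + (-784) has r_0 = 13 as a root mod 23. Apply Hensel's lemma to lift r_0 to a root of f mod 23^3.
r_2 = 8638 (mod 12167)

Hensel: r_{i+1} = r_i − f(r_i)·(f′(r_i))^{-1} mod 23^{i+2}, f′(x) = 2x + 19. Iterate:
  r_0 = 13 (mod 23)
  r_1 = 174 (mod 529)
  r_2 = 8638 (mod 12167)
Final: r = 8638 satisfies f(r) ≡ 0 mod 23^3.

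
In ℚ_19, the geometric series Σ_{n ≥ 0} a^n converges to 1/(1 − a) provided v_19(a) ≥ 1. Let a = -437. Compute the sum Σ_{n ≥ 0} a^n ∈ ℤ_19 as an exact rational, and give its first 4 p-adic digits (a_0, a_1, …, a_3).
Σ a^n = 1/(1 − a) = 1/438;  first 4 digits = (1, 15, 14, 1)

v_19(a) = 1 ≥ 1, so the series converges in ℤ_19 to 1/(1 − a) = 1/(1 − (-437)) = 1/438. Expand this rational in ℤ_19: compute digits iteratively via d_i = x_i mod 19, x_{i+1} = (x_i − d_i)/19. The first 4 digits are (1, 15, 14, 1).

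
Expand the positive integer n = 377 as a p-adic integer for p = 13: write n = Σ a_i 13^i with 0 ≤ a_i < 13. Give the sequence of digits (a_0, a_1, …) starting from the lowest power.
(a_0, a_1, …) = (0, 3, 2)

Repeated division by 13 gives the digits low-to-high: 377 = 3·13^1 + 2·13^2. Digit sequence: (0, 3, 2).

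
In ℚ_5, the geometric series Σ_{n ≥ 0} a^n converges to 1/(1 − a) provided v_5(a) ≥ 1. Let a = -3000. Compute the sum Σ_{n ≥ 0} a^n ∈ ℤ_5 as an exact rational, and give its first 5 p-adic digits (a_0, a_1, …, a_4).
Σ a^n = 1/(1 − a) = 1/3001;  first 5 digits = (1, 0, 0, 1, 0)

v_5(a) = 3 ≥ 1, so the series converges in ℤ_5 to 1/(1 − a) = 1/(1 − (-3000)) = 1/3001. Expand this rational in ℤ_5: compute digits iteratively via d_i = x_i mod 5, x_{i+1} = (x_i − d_i)/5. The first 5 digits are (1, 0, 0, 1, 0).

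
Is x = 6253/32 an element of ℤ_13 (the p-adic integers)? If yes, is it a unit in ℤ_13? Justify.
x ∈ ℤ_13 but not a unit; v_13(x) = 2 > 0

ℤ_13 = {x ∈ ℚ_13 : v_13(x) ≥ 0} and ℤ_13^× = {x ∈ ℤ_13 : v_13(x) = 0}. Here v_13(6253/32) = v_13(num) − v_13(den) = 2; compare against these criteria.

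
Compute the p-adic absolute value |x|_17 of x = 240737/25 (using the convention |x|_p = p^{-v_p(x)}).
|240737/25|_17 = 1/4913

Step 1 — compute v_17(x) by factoring powers of 17 out of the numerator and denominator: v_17(240737/25) = 3. Step 2 — apply |x|_p = p^{-v_p(x)} = 17^{-3} = 1/4913.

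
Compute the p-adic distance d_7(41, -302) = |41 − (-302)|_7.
d_7(41, -302) = 1/343

Step 1 — x − y = 41 − (-302) = 343. Step 2 — v_7(343) = 3 (factor: 343 = (7^3 · 1); the sign does not affect v_p). Step 3 — |x − y|_7 = 7^{-3} = 1/343.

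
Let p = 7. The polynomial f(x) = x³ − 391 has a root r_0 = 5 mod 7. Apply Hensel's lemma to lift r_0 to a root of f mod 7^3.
r_2 = 166 (mod 343)

Hensel: r_{i+1} = r_i − f(r_i)/f′(r_i) mod 7^{i+2}, where f′(x) = 3x². Iterate:
  r_0 = 5 (mod 7)
  r_1 = 19 (mod 49)
  r_2 = 166 (mod 343)
Final: r = 166 with f(r) ≡ 0 mod 7^3.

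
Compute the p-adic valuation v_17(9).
v_17(9) = 0

v_17(n) is the largest exponent k such that 17^k divides n. Factor out: 9 = 17^0 · 9. (Sign doesn't affect v_p.) So v_17(9) = 0.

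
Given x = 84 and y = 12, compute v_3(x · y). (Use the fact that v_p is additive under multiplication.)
v_3(1008) = 2

v_p(x) = 1 (factor: 84 = 3^1 · 28); v_p(y) = 1 (factor: 12 = 3^1 · 4). Additivity: v_p(xy) = v_p(x) + v_p(y) = 1 + 1 = 2. (Direct check: xy = 1008 = 3^2 · (112).)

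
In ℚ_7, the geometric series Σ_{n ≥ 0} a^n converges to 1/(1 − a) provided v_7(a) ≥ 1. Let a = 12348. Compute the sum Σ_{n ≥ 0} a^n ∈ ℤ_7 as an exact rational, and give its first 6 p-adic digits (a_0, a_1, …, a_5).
Σ a^n = 1/(1 − a) = -1/12347;  first 6 digits = (1, 0, 0, 1, 5, 0)

v_7(a) = 3 ≥ 1, so the series converges in ℤ_7 to 1/(1 − a) = 1/(1 − 12348) = -1/12347. Expand this rational in ℤ_7: compute digits iteratively via d_i = x_i mod 7, x_{i+1} = (x_i − d_i)/7. The first 6 digits are (1, 0, 0, 1, 5, 0).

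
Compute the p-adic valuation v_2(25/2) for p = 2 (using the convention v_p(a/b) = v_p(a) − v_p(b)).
v_2(25/2) = -1

Factor powers of 2 from the numerator and denominator of the reduced fraction: 25 = 2^0 · 25 and 2 = 2^1 · 1. Apply v_p(a/b) = v_p(a) − v_p(b): v_2(25/2) = 0 − 1 = -1.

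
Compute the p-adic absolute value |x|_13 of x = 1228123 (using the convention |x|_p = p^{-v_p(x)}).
|1228123|_13 = 1/28561

Step 1 — compute v_13(x) by factoring powers of 13 out of the numerator and denominator: v_13(1228123) = 4. Step 2 — apply |x|_p = p^{-v_p(x)} = 13^{-4} = 1/28561.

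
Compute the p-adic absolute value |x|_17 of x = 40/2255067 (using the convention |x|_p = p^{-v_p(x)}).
|40/2255067|_17 = 83521

Step 1 — compute v_17(x) by factoring powers of 17 out of the numerator and denominator: v_17(40/2255067) = -4. Step 2 — apply |x|_p = p^{-v_p(x)} = 17^{4} = 83521.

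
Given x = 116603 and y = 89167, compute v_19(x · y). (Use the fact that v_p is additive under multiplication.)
v_19(10397139701) = 6

v_p(x) = 3 (factor: 116603 = 19^3 · 17); v_p(y) = 3 (factor: 89167 = 19^3 · 13). Additivity: v_p(xy) = v_p(x) + v_p(y) = 3 + 3 = 6. (Direct check: xy = 10397139701 = 19^6 · (221).)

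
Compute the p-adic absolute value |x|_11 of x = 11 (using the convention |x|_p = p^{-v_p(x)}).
|11|_11 = 1/11

Step 1 — compute v_11(x) by factoring powers of 11 out of the numerator and denominator: v_11(11) = 1. Step 2 — apply |x|_p = p^{-v_p(x)} = 11^{-1} = 1/11.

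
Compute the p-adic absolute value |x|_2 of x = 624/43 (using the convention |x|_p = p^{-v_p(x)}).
|624/43|_2 = 1/16

Step 1 — compute v_2(x) by factoring powers of 2 out of the numerator and denominator: v_2(624/43) = 4. Step 2 — apply |x|_p = p^{-v_p(x)} = 2^{-4} = 1/16.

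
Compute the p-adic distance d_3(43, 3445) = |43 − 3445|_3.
d_3(43, 3445) = 1/243

Step 1 — x − y = 43 − 3445 = -3402. Step 2 — v_3(-3402) = 5 (factor: -3402 = −(3^5 · 14); the sign does not affect v_p). Step 3 — |x − y|_3 = 3^{-5} = 1/243.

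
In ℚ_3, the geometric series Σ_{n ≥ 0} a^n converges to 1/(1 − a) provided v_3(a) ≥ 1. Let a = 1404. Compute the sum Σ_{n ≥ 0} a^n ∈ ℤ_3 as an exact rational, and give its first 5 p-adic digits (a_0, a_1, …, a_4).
Σ a^n = 1/(1 − a) = -1/1403;  first 5 digits = (1, 0, 0, 1, 2)

v_3(a) = 3 ≥ 1, so the series converges in ℤ_3 to 1/(1 − a) = 1/(1 − 1404) = -1/1403. Expand this rational in ℤ_3: compute digits iteratively via d_i = x_i mod 3, x_{i+1} = (x_i − d_i)/3. The first 5 digits are (1, 0, 0, 1, 2).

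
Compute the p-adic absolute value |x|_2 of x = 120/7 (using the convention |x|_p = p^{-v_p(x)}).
|120/7|_2 = 1/8

Step 1 — compute v_2(x) by factoring powers of 2 out of the numerator and denominator: v_2(120/7) = 3. Step 2 — apply |x|_p = p^{-v_p(x)} = 2^{-3} = 1/8.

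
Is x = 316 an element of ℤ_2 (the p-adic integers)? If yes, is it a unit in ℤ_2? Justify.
x ∈ ℤ_2 but not a unit; v_2(x) = 2 > 0

ℤ_2 = {x ∈ ℚ_2 : v_2(x) ≥ 0} and ℤ_2^× = {x ∈ ℤ_2 : v_2(x) = 0}. Here v_2(316) = v_2(num) − v_2(den) = 2; compare against these criteria.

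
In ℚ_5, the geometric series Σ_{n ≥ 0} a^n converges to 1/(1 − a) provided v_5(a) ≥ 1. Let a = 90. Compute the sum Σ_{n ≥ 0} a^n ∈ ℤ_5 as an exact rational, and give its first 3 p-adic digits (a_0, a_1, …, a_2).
Σ a^n = 1/(1 − a) = -1/89;  first 3 digits = (1, 3, 2)

v_5(a) = 1 ≥ 1, so the series converges in ℤ_5 to 1/(1 − a) = 1/(1 − 90) = -1/89. Expand this rational in ℤ_5: compute digits iteratively via d_i = x_i mod 5, x_{i+1} = (x_i − d_i)/5. The first 3 digits are (1, 3, 2).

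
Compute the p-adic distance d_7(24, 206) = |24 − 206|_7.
d_7(24, 206) = 1/7

Step 1 — x − y = 24 − 206 = -182. Step 2 — v_7(-182) = 1 (factor: -182 = −(7^1 · 26); the sign does not affect v_p). Step 3 — |x − y|_7 = 7^{-1} = 1/7.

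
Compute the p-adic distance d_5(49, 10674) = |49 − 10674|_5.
d_5(49, 10674) = 1/625

Step 1 — x − y = 49 − 10674 = -10625. Step 2 — v_5(-10625) = 4 (factor: -10625 = −(5^4 · 17); the sign does not affect v_p). Step 3 — |x − y|_5 = 5^{-4} = 1/625.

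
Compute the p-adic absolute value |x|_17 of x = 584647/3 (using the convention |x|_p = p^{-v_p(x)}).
|584647/3|_17 = 1/83521

Step 1 — compute v_17(x) by factoring powers of 17 out of the numerator and denominator: v_17(584647/3) = 4. Step 2 — apply |x|_p = p^{-v_p(x)} = 17^{-4} = 1/83521.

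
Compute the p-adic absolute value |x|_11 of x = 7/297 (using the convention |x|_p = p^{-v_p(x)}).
|7/297|_11 = 11

Step 1 — compute v_11(x) by factoring powers of 11 out of the numerator and denominator: v_11(7/297) = -1. Step 2 — apply |x|_p = p^{-v_p(x)} = 11^{1} = 11.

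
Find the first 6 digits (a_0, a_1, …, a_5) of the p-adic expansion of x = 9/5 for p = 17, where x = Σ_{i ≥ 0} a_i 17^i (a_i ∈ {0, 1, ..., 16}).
(a_0, …, a_5) = (12, 13, 6, 3, 10, 13)

v_17(9/5) = 0 (numerator and denominator both coprime to 17), so x ∈ ℤ_17^×. Compute digits iteratively via a_i = x_i mod 17, x_{i+1} = (x_i − a_i)/17, with x_0 = x:
  x_0 = 9/5;  a_0 = 12;  x_1 = (x_0 − 12)/17 = -3/5
  x_1 = -3/5;  a_1 = 13;  x_2 = (x_1 − 13)/17 = -4/5
  x_2 = -4/5;  a_2 = 6;  x_3 = (x_2 − 6)/17 = -2/5
  x_3 = -2/5;  a_3 = 3;  x_4 = (x_3 − 3)/17 = -1/5
  x_4 = -1/5;  a_4 = 10;  x_5 = (x_4 − 10)/17 = -3/5
  x_5 = -3/5;  a_5 = 13;  x_6 = (x_5 − 13)/17 = -4/5
Digits: (12, 13, 6, 3, 10, 13).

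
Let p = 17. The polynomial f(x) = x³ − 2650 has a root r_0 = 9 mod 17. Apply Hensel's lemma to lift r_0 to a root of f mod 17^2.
r_1 = 162 (mod 289)

Hensel: r_{i+1} = r_i − f(r_i)/f′(r_i) mod 17^{i+2}, where f′(x) = 3x². Iterate:
  r_0 = 9 (mod 17)
  r_1 = 162 (mod 289)
Final: r = 162 with f(r) ≡ 0 mod 17^2.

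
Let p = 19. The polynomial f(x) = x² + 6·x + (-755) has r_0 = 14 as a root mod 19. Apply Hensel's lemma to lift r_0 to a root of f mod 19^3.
r_2 = 1971 (mod 6859)

Hensel: r_{i+1} = r_i − f(r_i)·(f′(r_i))^{-1} mod 19^{i+2}, f′(x) = 2x + 6. Iterate:
  r_0 = 14 (mod 19)
  r_1 = 166 (mod 361)
  r_2 = 1971 (mod 6859)
Final: r = 1971 satisfies f(r) ≡ 0 mod 19^3.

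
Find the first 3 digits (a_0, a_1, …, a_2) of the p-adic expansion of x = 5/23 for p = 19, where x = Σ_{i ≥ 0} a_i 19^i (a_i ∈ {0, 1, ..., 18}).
(a_0, …, a_2) = (6, 3, 18)

v_19(5/23) = 0 (numerator and denominator both coprime to 19), so x ∈ ℤ_19^×. Compute digits iteratively via a_i = x_i mod 19, x_{i+1} = (x_i − a_i)/19, with x_0 = x:
  x_0 = 5/23;  a_0 = 6;  x_1 = (x_0 − 6)/19 = -7/23
  x_1 = -7/23;  a_1 = 3;  x_2 = (x_1 − 3)/19 = -4/23
  x_2 = -4/23;  a_2 = 18;  x_3 = (x_2 − 18)/19 = -22/23
Digits: (6, 3, 18).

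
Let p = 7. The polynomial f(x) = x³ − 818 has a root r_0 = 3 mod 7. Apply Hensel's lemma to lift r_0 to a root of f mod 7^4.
r_3 = 1515 (mod 2401)

Hensel: r_{i+1} = r_i − f(r_i)/f′(r_i) mod 7^{i+2}, where f′(x) = 3x². Iterate:
  r_0 = 3 (mod 7)
  r_1 = 45 (mod 49)
  r_2 = 143 (mod 343)
  r_3 = 1515 (mod 2401)
Final: r = 1515 with f(r) ≡ 0 mod 7^4.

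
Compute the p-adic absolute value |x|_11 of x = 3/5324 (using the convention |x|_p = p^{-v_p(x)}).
|3/5324|_11 = 1331

Step 1 — compute v_11(x) by factoring powers of 11 out of the numerator and denominator: v_11(3/5324) = -3. Step 2 — apply |x|_p = p^{-v_p(x)} = 11^{3} = 1331.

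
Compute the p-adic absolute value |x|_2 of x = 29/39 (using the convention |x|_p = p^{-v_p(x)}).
|29/39|_2 = 1

Step 1 — compute v_2(x) by factoring powers of 2 out of the numerator and denominator: v_2(29/39) = 0. Step 2 — apply |x|_p = p^{-v_p(x)} = 2^{0} = 1.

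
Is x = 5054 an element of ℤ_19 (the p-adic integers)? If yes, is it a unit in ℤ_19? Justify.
x ∈ ℤ_19 but not a unit; v_19(x) = 2 > 0

ℤ_19 = {x ∈ ℚ_19 : v_19(x) ≥ 0} and ℤ_19^× = {x ∈ ℤ_19 : v_19(x) = 0}. Here v_19(5054) = v_19(num) − v_19(den) = 2; compare against these criteria.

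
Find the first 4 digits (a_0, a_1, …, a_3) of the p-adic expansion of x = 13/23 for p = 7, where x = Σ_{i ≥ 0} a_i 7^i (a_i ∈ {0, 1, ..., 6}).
(a_0, …, a_3) = (3, 3, 5, 5)

v_7(13/23) = 0 (numerator and denominator both coprime to 7), so x ∈ ℤ_7^×. Compute digits iteratively via a_i = x_i mod 7, x_{i+1} = (x_i − a_i)/7, with x_0 = x:
  x_0 = 13/23;  a_0 = 3;  x_1 = (x_0 − 3)/7 = -8/23
  x_1 = -8/23;  a_1 = 3;  x_2 = (x_1 − 3)/7 = -11/23
  x_2 = -11/23;  a_2 = 5;  x_3 = (x_2 − 5)/7 = -18/23
  x_3 = -18/23;  a_3 = 5;  x_4 = (x_3 − 5)/7 = -19/23
Digits: (3, 3, 5, 5).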